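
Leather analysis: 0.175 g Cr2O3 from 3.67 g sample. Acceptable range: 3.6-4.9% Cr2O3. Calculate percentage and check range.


Cr2O3 = 4.77%
Within range: Yes

Cr2O3% = 0.175 / 3.67 x 100 = 4.77%
Acceptable range: 3.6 to 4.9%
Within range: Yes


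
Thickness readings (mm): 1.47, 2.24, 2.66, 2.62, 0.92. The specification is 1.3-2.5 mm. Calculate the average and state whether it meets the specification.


Sum = 9.91
Average = 9.91 / 5 = 1.98 mm
Specification range: 1.3 to 2.5 mm
Within spec: Yes


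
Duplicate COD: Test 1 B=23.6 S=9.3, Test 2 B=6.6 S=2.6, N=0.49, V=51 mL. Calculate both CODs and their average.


COD1 = (23.6 - 9.3) x 0.49 x 8000 / 51 = 1099.1 mg/L
COD2 = (6.6 - 2.6) x 0.49 x 8000 / 51 = 307.5 mg/L
Average = (1099.1 + 307.5) / 2 = 703.3 mg/L


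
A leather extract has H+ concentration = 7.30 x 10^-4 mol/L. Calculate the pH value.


pH = 3.14

pH = -log10[H+]
pH = -log10(7.30 x 10^-4) = 3.14


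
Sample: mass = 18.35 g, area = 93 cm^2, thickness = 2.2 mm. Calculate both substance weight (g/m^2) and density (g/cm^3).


SW = 18.35 / 93 x 10000 = 1973.1 g/m^2
Volume = 93 x 2.2 / 10 = 20.46 cm^3
Density = 18.35 / 20.46 = 0.897 g/cm^3


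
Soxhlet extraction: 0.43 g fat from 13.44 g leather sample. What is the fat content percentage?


3.2%


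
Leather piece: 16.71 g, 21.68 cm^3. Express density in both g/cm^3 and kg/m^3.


Density = 16.71 / 21.68 = 0.771 g/cm^3
Convert: 0.771 x 1000 = 771 kg/m^3


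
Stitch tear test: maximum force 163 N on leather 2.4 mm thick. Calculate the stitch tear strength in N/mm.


Stitch tear strength = force / thickness
STS = 163 / 2.4 = 67.9 N/mm


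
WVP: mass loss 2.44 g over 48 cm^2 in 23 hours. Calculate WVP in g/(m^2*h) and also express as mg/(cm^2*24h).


WVP = 22.10 g/(m^2*h)
Daily rate = 53.04 mg/(cm^2*24h)


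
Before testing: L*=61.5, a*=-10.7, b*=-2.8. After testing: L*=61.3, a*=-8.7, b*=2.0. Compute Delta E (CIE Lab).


Delta E = 5.20

dL = 61.3 - 61.5 = -0.2
da = -8.7 - (-10.7) = 2.0
db = 2.0 - (-2.8) = 4.8
dE = sqrt((-0.2)^2 + (2.0)^2 + (4.8)^2) = 5.20


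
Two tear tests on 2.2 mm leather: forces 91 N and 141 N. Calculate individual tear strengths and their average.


Tear 1 = 91 / 2.2 = 41.4 N/mm
Tear 2 = 141 / 2.2 = 64.1 N/mm
Average = (41.4 + 64.1) / 2 = 52.8 N/mm


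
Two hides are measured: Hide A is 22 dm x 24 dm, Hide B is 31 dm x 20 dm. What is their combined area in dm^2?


1148 dm^2

Hide A area = 22 x 24 = 528 dm^2
Hide B area = 31 x 20 = 620 dm^2
Total = 528 + 620 = 1148 dm^2


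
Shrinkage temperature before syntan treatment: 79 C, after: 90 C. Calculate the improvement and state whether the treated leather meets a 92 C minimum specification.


Improvement = 11 C
Meets 92 C spec: No

Improvement = 90 - 79 = 11 C
Spec check: 90 C >= 92 C? No


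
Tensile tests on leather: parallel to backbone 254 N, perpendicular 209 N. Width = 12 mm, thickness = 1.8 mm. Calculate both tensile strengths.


Parallel = 11.76 N/mm^2
Perpendicular = 9.68 N/mm^2

Area = 12 x 1.8 = 21.6 mm^2
TS (parallel) = 254 / 21.6 = 11.76 N/mm^2
TS (perpendicular) = 209 / 21.6 = 9.68 N/mm^2


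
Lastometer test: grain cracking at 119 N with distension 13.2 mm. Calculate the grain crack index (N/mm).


9.0 N/mm


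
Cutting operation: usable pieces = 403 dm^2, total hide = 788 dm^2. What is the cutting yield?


51.1%


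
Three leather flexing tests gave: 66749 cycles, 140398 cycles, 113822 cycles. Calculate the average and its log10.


Average = 106990 cycles
log10 = 5.03

Average = (66749 + 140398 + 113822) / 3 = 106990 cycles
log10(106990) = 5.03


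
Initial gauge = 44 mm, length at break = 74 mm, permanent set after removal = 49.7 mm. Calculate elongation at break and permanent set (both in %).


Elongation at break = (74 - 44) / 44 x 100 = 68.2%
Permanent set = (49.7 - 44) / 44 x 100 = 13.0%


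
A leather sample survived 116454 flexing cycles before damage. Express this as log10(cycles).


5.07

log10(116454) = 5.07


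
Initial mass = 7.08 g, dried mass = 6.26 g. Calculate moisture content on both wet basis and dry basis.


Moisture lost = 7.08 - 6.26 = 0.82 g
Wet basis MC = 0.82 / 7.08 x 100 = 11.6%
Dry basis MC = 0.82 / 6.26 x 100 = 13.1%


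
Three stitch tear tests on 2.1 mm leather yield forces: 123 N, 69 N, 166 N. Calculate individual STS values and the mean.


STS1 = 123 / 2.1 = 58.6 N/mm
STS2 = 69 / 2.1 = 32.9 N/mm
STS3 = 166 / 2.1 = 79.0 N/mm
Mean = (58.6 + 32.9 + 79.0) / 3 = 56.8 N/mm


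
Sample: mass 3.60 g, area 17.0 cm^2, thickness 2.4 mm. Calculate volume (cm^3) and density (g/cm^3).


Volume = 4.080 cm^3
Density = 0.882 g/cm^3

Thickness in cm = 2.4 / 10 = 0.24 cm
Volume = 17.0 x 0.24 = 4.080 cm^3
Density = 3.60 / 4.080 = 0.882 g/cm^3


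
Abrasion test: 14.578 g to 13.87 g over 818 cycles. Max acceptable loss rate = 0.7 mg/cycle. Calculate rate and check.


Loss = 14.578 - 13.87 = 0.708 g
Rate = 0.708 g / 818 cycles x 1000 = 0.866 mg/cycle
Max = 0.7 mg/cycle
Passes: No


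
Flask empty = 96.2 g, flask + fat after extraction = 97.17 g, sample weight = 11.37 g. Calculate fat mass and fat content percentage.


Fat mass = 0.97 g
Fat content = 8.5%

Fat mass = 97.17 - 96.2 = 0.97 g
Fat% = 0.97 / 11.37 x 100 = 8.5%


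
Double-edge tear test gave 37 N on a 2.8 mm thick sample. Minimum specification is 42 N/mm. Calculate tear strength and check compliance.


Tear strength = 13.2 N/mm
Compliant: No


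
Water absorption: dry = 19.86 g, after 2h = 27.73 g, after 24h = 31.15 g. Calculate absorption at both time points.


2h absorption = 39.6%
24h absorption = 56.8%


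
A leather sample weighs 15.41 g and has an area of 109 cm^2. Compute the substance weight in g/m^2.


1413.8 g/m^2

Substance weight = mass / area x 10000
SW = 15.41 / 109 x 10000
SW = 1413.8 g/m^2


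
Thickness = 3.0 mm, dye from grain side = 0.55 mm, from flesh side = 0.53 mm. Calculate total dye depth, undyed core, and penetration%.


Total dyed = 1.08 mm
Undyed core = 1.92 mm
Penetration = 36.0%


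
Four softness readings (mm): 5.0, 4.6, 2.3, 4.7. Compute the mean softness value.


4.15 mm


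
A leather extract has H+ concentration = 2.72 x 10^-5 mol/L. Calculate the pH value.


pH = -log10[H+]
pH = -log10(2.72 x 10^-5) = 4.57


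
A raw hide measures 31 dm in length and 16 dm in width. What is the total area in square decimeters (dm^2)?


496 dm^2

Area = length x width
Area = 31 x 16 = 496 dm^2


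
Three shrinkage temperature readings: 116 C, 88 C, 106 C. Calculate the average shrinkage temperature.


103.3 C

Average = (116 + 88 + 106) / 3
Average = 310 / 3 = 103.3 C


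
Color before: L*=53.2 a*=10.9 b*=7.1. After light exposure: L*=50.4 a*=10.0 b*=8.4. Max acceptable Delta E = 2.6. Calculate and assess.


Delta E = 3.22
Passes: No


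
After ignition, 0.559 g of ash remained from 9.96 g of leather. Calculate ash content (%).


Ash% = 0.559 / 9.96 x 100
Ash% = 5.61%


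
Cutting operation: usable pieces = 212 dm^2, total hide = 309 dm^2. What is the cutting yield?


Yield = usable / total x 100
Yield = 212 / 309 x 100 = 68.6%


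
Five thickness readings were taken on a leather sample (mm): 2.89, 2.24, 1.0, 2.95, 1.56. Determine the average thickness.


2.13 mm

Sum = 2.89 + 2.24 + 1.0 + 2.95 + 1.56 = 10.64
Average = 10.64 / 5 = 2.13 mm


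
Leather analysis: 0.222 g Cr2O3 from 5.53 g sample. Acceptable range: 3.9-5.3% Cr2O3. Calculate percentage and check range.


Cr2O3 = 4.01%
Within range: Yes

Cr2O3% = 0.222 / 5.53 x 100 = 4.01%
Acceptable range: 3.9 to 5.3%
Within range: Yes


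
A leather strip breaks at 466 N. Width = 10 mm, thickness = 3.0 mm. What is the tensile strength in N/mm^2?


15.53 N/mm^2


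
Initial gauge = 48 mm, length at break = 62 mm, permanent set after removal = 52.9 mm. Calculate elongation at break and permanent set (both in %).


Elongation at break = (62 - 48) / 48 x 100 = 29.2%
Permanent set = (52.9 - 48) / 48 x 100 = 10.2%


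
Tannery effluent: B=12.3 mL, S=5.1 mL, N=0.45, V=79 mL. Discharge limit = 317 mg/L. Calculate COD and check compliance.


COD = (12.3 - 5.1) x 0.45 x 8000 / 79 = 328.1 mg/L
Limit: 317 mg/L
Compliant: No


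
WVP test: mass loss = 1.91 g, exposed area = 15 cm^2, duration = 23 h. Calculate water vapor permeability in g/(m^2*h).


55.36 g/(m^2*h)

WVP = mass_loss / (area x time) x 10000
WVP = 1.91 / (15 x 23) x 10000
WVP = 1.91 / 345 x 10000 = 55.36 g/(m^2*h)


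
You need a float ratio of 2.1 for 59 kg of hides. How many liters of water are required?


Water = hide weight x target ratio
Water = 59 x 2.1 = 123.9 L


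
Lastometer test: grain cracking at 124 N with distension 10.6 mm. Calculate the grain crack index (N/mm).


Grain crack index = force / distension
Index = 124 / 10.6 = 11.7 N/mm


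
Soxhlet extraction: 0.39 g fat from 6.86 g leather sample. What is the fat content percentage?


5.7%


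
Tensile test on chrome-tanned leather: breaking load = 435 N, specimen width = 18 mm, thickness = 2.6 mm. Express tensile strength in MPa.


9.29 MPa


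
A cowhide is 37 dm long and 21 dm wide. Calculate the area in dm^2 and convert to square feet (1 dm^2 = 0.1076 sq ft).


Area = 37 x 21 = 777 dm^2
Conversion: 777 x 0.1076 = 83.61 sq ft


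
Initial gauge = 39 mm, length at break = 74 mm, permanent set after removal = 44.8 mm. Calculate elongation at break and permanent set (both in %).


Elongation at break = 89.7%
Permanent set = 14.9%

Elongation at break = (74 - 39) / 39 x 100 = 89.7%
Permanent set = (44.8 - 39) / 39 x 100 = 14.9%


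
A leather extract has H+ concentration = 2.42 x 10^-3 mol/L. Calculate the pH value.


pH = -log10[H+]
pH = -log10(2.42 x 10^-3) = 2.62


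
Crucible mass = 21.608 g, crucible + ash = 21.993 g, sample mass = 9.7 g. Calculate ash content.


Ash mass = 21.993 - 21.608 = 0.385 g
Ash% = 0.385 / 9.7 x 100 = 3.97%


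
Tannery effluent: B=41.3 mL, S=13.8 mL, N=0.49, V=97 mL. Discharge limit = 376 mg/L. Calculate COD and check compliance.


COD = 1111.3 mg/L
Compliant: No


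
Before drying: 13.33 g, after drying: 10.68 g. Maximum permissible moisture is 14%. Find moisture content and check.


MC = (13.33 - 10.68) / 13.33 x 100 = 19.9%
Maximum: 14%
Acceptable: No


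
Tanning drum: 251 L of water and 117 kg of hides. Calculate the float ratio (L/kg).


Float ratio = water / hide weight
Ratio = 251 / 117 = 2.1


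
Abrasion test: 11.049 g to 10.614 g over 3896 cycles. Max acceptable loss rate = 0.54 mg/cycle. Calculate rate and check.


Loss = 11.049 - 10.614 = 0.435 g
Rate = 0.435 g / 3896 cycles x 1000 = 0.112 mg/cycle
Max = 0.54 mg/cycle
Passes: Yes


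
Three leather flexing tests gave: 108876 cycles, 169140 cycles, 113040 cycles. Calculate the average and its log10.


Average = 130352 cycles
log10 = 5.12


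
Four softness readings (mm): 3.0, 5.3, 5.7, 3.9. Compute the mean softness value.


Sum = 3.0 + 5.3 + 5.7 + 3.9
Mean = 17.9 / 4 = 4.48 mm


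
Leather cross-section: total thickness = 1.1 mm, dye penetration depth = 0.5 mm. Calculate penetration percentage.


45.5%


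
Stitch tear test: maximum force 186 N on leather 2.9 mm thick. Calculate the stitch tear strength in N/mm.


64.1 N/mm

Stitch tear strength = force / thickness
STS = 186 / 2.9 = 64.1 N/mm


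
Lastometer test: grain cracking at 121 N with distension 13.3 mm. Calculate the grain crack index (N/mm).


9.1 N/mm

Grain crack index = force / distension
Index = 121 / 13.3 = 9.1 N/mm


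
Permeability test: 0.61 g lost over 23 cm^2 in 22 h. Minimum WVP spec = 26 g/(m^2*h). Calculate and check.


WVP = 0.61 / (23 x 22) x 10000 = 12.06 g/(m^2*h)
Minimum: 26 g/(m^2*h)
Meets spec: No


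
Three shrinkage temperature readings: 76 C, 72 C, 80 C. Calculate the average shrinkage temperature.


Average = (76 + 72 + 80) / 3
Average = 228 / 3 = 76.0 C


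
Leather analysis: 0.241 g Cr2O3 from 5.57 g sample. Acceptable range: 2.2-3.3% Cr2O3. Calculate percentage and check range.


Cr2O3 = 4.33%
Within range: No


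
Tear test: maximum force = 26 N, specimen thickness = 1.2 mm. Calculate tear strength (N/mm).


21.7 N/mm


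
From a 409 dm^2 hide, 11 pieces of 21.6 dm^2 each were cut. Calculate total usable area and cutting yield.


Total usable = 11 x 21.6 = 237.6 dm^2
Yield = 237.6 / 409 x 100 = 58.1%


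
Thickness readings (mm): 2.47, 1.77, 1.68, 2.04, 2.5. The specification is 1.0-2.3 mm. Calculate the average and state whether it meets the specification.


Sum = 10.46
Average = 10.46 / 5 = 2.09 mm
Specification range: 1.0 to 2.3 mm
Within spec: Yes


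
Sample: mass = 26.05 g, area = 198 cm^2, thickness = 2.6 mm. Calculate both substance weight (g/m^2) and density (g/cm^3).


SW = 26.05 / 198 x 10000 = 1315.7 g/m^2
Volume = 198 x 2.6 / 10 = 51.48 cm^3
Density = 26.05 / 51.48 = 0.506 g/cm^3


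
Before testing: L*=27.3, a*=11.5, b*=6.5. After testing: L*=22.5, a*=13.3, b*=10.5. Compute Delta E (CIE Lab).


dL = 22.5 - 27.3 = -4.8
da = 13.3 - 11.5 = 1.8
db = 10.5 - 6.5 = 4.0
dE = sqrt((-4.8)^2 + (1.8)^2 + (4.0)^2) = 6.50


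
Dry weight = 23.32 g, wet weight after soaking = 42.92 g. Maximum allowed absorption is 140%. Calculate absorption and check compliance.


WA = (42.92 - 23.32) / 23.32 x 100 = 84.0%
Maximum allowed: 140%
Compliant: Yes


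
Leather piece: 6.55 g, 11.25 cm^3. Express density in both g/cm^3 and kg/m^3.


0.582 g/cm^3
582 kg/m^3


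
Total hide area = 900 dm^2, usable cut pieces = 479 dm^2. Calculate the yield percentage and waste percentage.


Yield = 53.2%
Waste = 46.8%

Yield = 479 / 900 x 100 = 53.2%
Waste = 900 - 479 = 421 dm^2
Waste% = 100 - 53.2 = 46.8%


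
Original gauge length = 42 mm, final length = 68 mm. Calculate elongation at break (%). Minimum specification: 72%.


Extension = 68 - 42 = 26 mm
Elongation = 26 / 42 x 100 = 61.9%
Minimum required: 72%
Meets specification: No


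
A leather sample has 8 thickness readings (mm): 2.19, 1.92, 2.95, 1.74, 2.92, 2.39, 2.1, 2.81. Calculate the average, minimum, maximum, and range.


Sum = 19.02
Average = 19.02 / 8 = 2.38 mm
Minimum = 1.74 mm
Maximum = 2.95 mm
Range = 2.95 - 1.74 = 1.21 mm


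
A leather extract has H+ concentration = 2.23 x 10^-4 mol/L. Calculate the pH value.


pH = 3.65

pH = -log10[H+]
pH = -log10(2.23 x 10^-4) = 3.65


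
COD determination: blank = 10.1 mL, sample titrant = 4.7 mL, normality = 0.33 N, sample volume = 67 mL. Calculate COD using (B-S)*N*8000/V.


212.8 mg/L

COD = (10.1 - 4.7) x 0.33 x 8000 / 67
COD = 5.4 x 0.33 x 8000 / 67
COD = 212.8 mg/L


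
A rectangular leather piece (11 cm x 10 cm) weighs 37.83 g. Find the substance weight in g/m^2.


Area = 11 x 10 = 110 cm^2
SW = 37.83 / 110 x 10000 = 3439.1 g/m^2


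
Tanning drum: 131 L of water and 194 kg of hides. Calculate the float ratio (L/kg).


Float ratio = water / hide weight
Ratio = 131 / 194 = 0.7


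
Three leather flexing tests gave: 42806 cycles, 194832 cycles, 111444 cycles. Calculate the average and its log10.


Average = (42806 + 194832 + 111444) / 3 = 116361 cycles
log10(116361) = 5.07


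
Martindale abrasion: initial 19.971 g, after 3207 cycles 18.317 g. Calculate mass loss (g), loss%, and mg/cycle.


Mass loss = 1.654 g
Loss = 8.28%
Rate = 0.516 mg/cycle

Loss = 19.971 - 18.317 = 1.654 g
Loss% = 1.654 / 19.971 x 100 = 8.28%
Rate = 1.654 / 3207 x 1000 = 0.516 mg/cycle


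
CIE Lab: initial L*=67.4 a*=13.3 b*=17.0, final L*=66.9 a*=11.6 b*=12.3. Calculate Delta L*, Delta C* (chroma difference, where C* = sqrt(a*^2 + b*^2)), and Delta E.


Delta L* = 66.9 - 67.4 = -0.5
C1* = sqrt((13.3)^2 + (17.0)^2) = 21.584
C2* = sqrt((11.6)^2 + (12.3)^2) = 16.907
Delta C* = 16.907 - 21.584 = -4.68
Delta E = sqrt((-0.5)^2 + (-1.7)^2 + (-4.7)^2) = 5.02


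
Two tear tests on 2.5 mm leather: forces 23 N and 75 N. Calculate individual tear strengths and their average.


Tear 1 = 9.2 N/mm
Tear 2 = 30.0 N/mm
Average = 19.6 N/mm

Tear 1 = 23 / 2.5 = 9.2 N/mm
Tear 2 = 75 / 2.5 = 30.0 N/mm
Average = (9.2 + 30.0) / 2 = 19.6 N/mm


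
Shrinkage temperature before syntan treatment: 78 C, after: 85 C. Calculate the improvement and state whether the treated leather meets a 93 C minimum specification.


Improvement = 85 - 78 = 7 C
Spec check: 85 C >= 93 C? No


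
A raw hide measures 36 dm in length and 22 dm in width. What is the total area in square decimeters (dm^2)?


792 dm^2


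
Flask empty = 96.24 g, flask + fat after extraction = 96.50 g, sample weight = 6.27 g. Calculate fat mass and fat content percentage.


Fat mass = 0.26 g
Fat content = 4.1%

Fat mass = 96.50 - 96.24 = 0.26 g
Fat% = 0.26 / 6.27 x 100 = 4.1%


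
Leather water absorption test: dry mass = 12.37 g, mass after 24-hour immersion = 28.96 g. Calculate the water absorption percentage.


134.1%

Water absorbed = 28.96 - 12.37 = 16.59 g
WA% = 16.59 / 12.37 x 100 = 134.1%


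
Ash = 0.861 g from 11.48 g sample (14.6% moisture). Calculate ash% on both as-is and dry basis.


As-is ash = 7.50%
Dry-basis ash = 8.78%

As-is ash% = 0.861 / 11.48 x 100 = 7.50%
Dry mass = 11.48 x (100 - 14.6) / 100 = 9.80392 g
Dry-basis ash% = 0.861 / 9.80392 x 100 = 8.78%


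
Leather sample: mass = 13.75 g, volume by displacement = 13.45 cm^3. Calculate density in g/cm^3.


1.022 g/cm^3

Density = mass / volume
Density = 13.75 / 13.45 = 1.022 g/cm^3


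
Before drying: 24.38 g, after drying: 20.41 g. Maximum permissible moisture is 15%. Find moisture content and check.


Moisture content = 16.3%
Acceptable: No

MC = (24.38 - 20.41) / 24.38 x 100 = 16.3%
Maximum: 15%
Acceptable: No


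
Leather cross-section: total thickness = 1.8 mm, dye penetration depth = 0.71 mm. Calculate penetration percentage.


39.4%

Penetration% = 0.71 / 1.8 x 100
Penetration = 39.4%


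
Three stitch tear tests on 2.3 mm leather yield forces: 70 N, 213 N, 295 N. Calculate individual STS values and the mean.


STS1 = 70 / 2.3 = 30.4 N/mm
STS2 = 213 / 2.3 = 92.6 N/mm
STS3 = 295 / 2.3 = 128.3 N/mm
Mean = (30.4 + 92.6 + 128.3) / 3 = 83.8 N/mm


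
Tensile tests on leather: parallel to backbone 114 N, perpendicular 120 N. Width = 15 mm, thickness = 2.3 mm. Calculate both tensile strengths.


Area = 15 x 2.3 = 34.5 mm^2
TS (parallel) = 114 / 34.5 = 3.30 N/mm^2
TS (perpendicular) = 120 / 34.5 = 3.48 N/mm^2


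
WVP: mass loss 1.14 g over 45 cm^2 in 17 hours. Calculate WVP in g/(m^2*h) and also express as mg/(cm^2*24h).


WVP = 1.14 / (45 x 17) x 10000 = 14.90 g/(m^2*h)
Mass loss in mg = 1.14 x 1000 = 1140 mg
Per cm^2 per 24h in mg: 1140 x 24 / (45 x 17) = 27360 / 765 = 35.76 mg/(cm^2*24h)


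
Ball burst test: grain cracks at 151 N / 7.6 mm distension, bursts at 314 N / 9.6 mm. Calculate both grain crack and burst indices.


Crack index = 19.9 N/mm
Burst index = 32.7 N/mm

Crack index = 151 / 7.6 = 19.9 N/mm
Burst index = 314 / 9.6 = 32.7 N/mm


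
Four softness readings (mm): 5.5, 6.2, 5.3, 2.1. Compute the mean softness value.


Sum = 5.5 + 6.2 + 5.3 + 2.1
Mean = 19.1 / 4 = 4.78 mm


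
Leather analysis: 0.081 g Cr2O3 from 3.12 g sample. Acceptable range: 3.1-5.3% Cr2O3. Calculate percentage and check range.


Cr2O3% = 0.081 / 3.12 x 100 = 2.60%
Acceptable range: 3.1 to 5.3%
Within range: No


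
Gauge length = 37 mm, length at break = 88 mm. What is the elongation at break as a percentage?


137.8%

Extension = 88 - 37 = 51 mm
Elongation = 51 / 37 x 100 = 137.8%


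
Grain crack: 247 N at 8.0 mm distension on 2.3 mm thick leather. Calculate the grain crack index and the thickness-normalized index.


Crack index = 30.9 N/mm
Normalized index = 13.4 N/mm per mm


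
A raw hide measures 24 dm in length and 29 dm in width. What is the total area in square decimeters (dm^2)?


696 dm^2

Area = length x width
Area = 24 x 29 = 696 dm^2


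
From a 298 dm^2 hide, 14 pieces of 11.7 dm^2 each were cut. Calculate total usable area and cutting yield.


Total usable = 14 x 11.7 = 163.8 dm^2
Yield = 163.8 / 298 x 100 = 55.0%


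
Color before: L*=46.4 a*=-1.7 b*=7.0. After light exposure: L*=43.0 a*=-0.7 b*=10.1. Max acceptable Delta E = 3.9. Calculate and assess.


Delta E = 4.71
Passes: No

dL = -3.4, da = 1.0, db = 3.1
dE = sqrt((-3.4)^2 + (1.0)^2 + (3.1)^2) = 4.71
Max = 3.9
Passes: No


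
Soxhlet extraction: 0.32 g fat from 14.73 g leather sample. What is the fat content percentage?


Fat content = 0.32 / 14.73 x 100
Fat = 2.2%


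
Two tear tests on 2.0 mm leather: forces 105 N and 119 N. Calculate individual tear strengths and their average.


Tear 1 = 105 / 2.0 = 52.5 N/mm
Tear 2 = 119 / 2.0 = 59.5 N/mm
Average = (52.5 + 59.5) / 2 = 56.0 N/mm


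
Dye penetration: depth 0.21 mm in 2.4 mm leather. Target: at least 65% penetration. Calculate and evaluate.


Penetration = 8.8%
Meets target: No


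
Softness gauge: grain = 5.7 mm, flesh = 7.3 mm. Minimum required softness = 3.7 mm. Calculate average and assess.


Average = (5.7 + 7.3) / 2 = 6.50 mm
Minimum = 3.7 mm
Meets requirement: Yes


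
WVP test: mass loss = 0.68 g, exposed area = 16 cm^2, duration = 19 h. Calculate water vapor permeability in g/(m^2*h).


WVP = mass_loss / (area x time) x 10000
WVP = 0.68 / (16 x 19) x 10000
WVP = 0.68 / 304 x 10000 = 22.37 g/(m^2*h)


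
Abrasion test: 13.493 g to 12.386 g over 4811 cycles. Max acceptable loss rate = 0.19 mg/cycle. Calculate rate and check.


Rate = 0.230 mg/cycle
Passes: No

Loss = 13.493 - 12.386 = 1.107 g
Rate = 1.107 g / 4811 cycles x 1000 = 0.230 mg/cycle
Max = 0.19 mg/cycle
Passes: No


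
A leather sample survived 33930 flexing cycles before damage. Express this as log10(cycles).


log10(33930) = 4.53


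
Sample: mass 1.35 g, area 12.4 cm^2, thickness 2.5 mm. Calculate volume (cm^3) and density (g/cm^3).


Volume = 3.100 cm^3
Density = 0.435 g/cm^3

Thickness in cm = 2.5 / 10 = 0.25 cm
Volume = 12.4 x 0.25 = 3.100 cm^3
Density = 1.35 / 3.100 = 0.435 g/cm^3


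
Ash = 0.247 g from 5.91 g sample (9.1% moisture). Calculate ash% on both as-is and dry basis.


As-is ash% = 0.247 / 5.91 x 100 = 4.18%
Dry mass = 5.91 x (100 - 9.1) / 100 = 5.37219 g
Dry-basis ash% = 0.247 / 5.37219 x 100 = 4.60%


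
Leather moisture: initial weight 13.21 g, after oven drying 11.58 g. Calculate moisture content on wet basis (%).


Moisture = 13.21 - 11.58 = 1.63 g
MC = 1.63 / 13.21 x 100 = 12.3%


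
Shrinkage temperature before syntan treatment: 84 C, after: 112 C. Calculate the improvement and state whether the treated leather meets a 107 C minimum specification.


Improvement = 112 - 84 = 28 C
Spec check: 112 C >= 107 C? Yes


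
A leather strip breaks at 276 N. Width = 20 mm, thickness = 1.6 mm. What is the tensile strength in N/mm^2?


Cross-sectional area = 20 x 1.6 = 32.0 mm^2
Tensile strength = 276 / 32.0 = 8.63 N/mm^2


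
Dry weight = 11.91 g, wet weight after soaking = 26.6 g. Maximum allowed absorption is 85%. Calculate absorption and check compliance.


Absorption = 123.3%
Compliant: No


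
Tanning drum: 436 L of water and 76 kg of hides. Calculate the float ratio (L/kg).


Float ratio = water / hide weight
Ratio = 436 / 76 = 5.7


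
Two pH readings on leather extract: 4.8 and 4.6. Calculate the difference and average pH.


Difference = 0.2
Average pH = 4.70

Difference = |4.8 - 4.6| = 0.2
Average = (4.8 + 4.6) / 2 = 4.70


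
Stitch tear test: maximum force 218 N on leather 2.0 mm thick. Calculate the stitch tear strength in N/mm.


Stitch tear strength = force / thickness
STS = 218 / 2.0 = 109.0 N/mm


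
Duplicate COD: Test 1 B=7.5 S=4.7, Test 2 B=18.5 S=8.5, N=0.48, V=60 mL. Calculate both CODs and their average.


COD1 = (7.5 - 4.7) x 0.48 x 8000 / 60 = 179.2 mg/L
COD2 = (18.5 - 8.5) x 0.48 x 8000 / 60 = 640.0 mg/L
Average = (179.2 + 640.0) / 2 = 409.6 mg/L


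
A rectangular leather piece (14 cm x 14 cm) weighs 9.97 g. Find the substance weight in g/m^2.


508.7 g/m^2

Area = 14 x 14 = 196 cm^2
SW = 9.97 / 196 x 10000 = 508.7 g/m^2


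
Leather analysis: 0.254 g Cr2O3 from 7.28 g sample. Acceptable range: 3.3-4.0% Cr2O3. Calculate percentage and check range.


Cr2O3 = 3.49%
Within range: Yes

Cr2O3% = 0.254 / 7.28 x 100 = 3.49%
Acceptable range: 3.3 to 4.0%
Within range: Yes


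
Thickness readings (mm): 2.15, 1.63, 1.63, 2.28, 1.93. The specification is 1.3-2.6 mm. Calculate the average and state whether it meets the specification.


Average = 1.92 mm
Within specification: Yes


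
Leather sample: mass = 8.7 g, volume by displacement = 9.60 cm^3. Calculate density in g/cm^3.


0.906 g/cm^3


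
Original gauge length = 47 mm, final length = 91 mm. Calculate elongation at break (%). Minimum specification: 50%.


Extension = 91 - 47 = 44 mm
Elongation = 44 / 47 x 100 = 93.6%
Minimum required: 50%
Meets specification: Yes


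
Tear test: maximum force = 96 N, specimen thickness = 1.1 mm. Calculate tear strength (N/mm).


87.3 N/mm

Tear strength = force / thickness
Tear = 96 / 1.1 = 87.3 N/mm


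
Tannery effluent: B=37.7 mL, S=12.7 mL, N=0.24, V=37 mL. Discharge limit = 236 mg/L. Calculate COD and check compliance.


COD = (37.7 - 12.7) x 0.24 x 8000 / 37 = 1297.3 mg/L
Limit: 236 mg/L
Compliant: No


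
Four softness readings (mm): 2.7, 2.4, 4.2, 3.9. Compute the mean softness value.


Sum = 2.7 + 2.4 + 4.2 + 3.9
Mean = 13.2 / 4 = 3.30 mm


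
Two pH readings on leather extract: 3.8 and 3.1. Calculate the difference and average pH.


Difference = 0.7
Average pH = 3.45

Difference = |3.8 - 3.1| = 0.7
Average = (3.8 + 3.1) / 2 = 3.45


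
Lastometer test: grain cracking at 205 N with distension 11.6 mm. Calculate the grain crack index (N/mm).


Grain crack index = force / distension
Index = 205 / 11.6 = 17.7 N/mm


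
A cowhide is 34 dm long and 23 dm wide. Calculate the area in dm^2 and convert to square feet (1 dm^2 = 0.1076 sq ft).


782 dm^2
84.14 sq ft

Area = 34 x 23 = 782 dm^2
Conversion: 782 x 0.1076 = 84.14 sq ft


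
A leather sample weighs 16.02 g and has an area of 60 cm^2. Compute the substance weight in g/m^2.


2670.0 g/m^2

Substance weight = mass / area x 10000
SW = 16.02 / 60 x 10000
SW = 2670.0 g/m^2


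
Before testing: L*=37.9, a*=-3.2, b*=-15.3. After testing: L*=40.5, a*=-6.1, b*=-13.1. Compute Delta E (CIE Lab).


Delta E = 4.47

dL = 40.5 - 37.9 = 2.6
da = -6.1 - (-3.2) = -2.9
db = -13.1 - (-15.3) = 2.2
dE = sqrt((2.6)^2 + (-2.9)^2 + (2.2)^2) = 4.47


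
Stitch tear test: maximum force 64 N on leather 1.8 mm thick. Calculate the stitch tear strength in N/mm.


Stitch tear strength = force / thickness
STS = 64 / 1.8 = 35.6 N/mm


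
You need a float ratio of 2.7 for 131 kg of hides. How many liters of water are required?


353.7 L


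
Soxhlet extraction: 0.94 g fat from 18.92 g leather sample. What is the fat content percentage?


Fat content = 0.94 / 18.92 x 100
Fat = 5.0%


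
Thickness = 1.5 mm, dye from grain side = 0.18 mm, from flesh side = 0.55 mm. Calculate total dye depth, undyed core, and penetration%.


Total dyed = 0.73 mm
Undyed core = 0.77 mm
Penetration = 48.7%


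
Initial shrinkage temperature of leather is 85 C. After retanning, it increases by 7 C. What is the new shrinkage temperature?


92 C

New Ts = 85 + 7 = 92 C


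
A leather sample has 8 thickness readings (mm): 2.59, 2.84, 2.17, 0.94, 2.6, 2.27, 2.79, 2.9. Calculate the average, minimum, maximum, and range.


Sum = 19.10
Average = 19.10 / 8 = 2.39 mm
Minimum = 0.94 mm
Maximum = 2.9 mm
Range = 2.9 - 0.94 = 1.96 mm


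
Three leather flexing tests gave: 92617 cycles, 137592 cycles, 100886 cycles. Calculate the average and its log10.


Average = 110365 cycles
log10 = 5.04

Average = (92617 + 137592 + 100886) / 3 = 110365 cycles
log10(110365) = 5.04


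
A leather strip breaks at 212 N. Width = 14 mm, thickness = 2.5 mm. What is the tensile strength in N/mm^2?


6.06 N/mm^2


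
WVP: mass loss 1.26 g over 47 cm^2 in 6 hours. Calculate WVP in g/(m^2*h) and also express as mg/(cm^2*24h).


WVP = 44.68 g/(m^2*h)
Daily rate = 107.23 mg/(cm^2*24h)

WVP = 1.26 / (47 x 6) x 10000 = 44.68 g/(m^2*h)
Mass loss in mg = 1.26 x 1000 = 1260 mg
Per cm^2 per 24h in mg: 1260 x 24 / (47 x 6) = 30240 / 282 = 107.23 mg/(cm^2*24h)


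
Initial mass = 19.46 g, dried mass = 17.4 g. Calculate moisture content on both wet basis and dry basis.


Moisture lost = 19.46 - 17.4 = 2.06 g
Wet basis MC = 2.06 / 19.46 x 100 = 10.6%
Dry basis MC = 2.06 / 17.4 x 100 = 11.8%


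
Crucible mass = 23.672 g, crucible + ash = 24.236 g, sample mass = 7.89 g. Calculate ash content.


Ash mass = 24.236 - 23.672 = 0.564 g
Ash% = 0.564 / 7.89 x 100 = 7.15%


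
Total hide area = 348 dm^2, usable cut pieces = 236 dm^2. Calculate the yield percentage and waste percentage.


Yield = 236 / 348 x 100 = 67.8%
Waste = 348 - 236 = 112 dm^2
Waste% = 100 - 67.8 = 32.2%


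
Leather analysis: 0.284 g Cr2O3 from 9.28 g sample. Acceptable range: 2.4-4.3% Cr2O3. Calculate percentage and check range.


Cr2O3 = 3.06%
Within range: Yes

Cr2O3% = 0.284 / 9.28 x 100 = 3.06%
Acceptable range: 2.4 to 4.3%
Within range: Yes


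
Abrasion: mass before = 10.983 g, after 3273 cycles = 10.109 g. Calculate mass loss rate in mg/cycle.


Mass loss = 10.983 - 10.109 = 0.874 g
Rate = 0.874 / 3273 x 1000 = 0.267 mg/cycle


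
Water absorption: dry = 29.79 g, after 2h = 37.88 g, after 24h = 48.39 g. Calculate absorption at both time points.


WA (2h) = (37.88 - 29.79) / 29.79 x 100 = 27.2%
WA (24h) = (48.39 - 29.79) / 29.79 x 100 = 62.4%


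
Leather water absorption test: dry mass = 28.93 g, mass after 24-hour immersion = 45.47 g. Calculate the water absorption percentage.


57.2%

Water absorbed = 45.47 - 28.93 = 16.54 g
WA% = 16.54 / 28.93 x 100 = 57.2%


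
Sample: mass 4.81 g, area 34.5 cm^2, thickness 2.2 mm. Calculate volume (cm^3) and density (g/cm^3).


Volume = 7.590 cm^3
Density = 0.634 g/cm^3

Thickness in cm = 2.2 / 10 = 0.22 cm
Volume = 34.5 x 0.22 = 7.590 cm^3
Density = 4.81 / 7.590 = 0.634 g/cm^3


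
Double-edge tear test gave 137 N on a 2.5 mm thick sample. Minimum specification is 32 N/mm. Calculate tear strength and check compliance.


Tear strength = 137 / 2.5 = 54.8 N/mm
Required minimum = 32 N/mm
Compliant: Yes


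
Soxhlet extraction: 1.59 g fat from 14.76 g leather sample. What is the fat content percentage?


10.8%


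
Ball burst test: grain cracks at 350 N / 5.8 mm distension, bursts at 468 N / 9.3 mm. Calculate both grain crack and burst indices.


Crack index = 60.3 N/mm
Burst index = 50.3 N/mm


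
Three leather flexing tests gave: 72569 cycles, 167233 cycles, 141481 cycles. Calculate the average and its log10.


Average = (72569 + 167233 + 141481) / 3 = 127094 cycles
log10(127094) = 5.10


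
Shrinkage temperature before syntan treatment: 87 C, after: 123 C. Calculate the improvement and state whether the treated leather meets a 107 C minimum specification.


Improvement = 36 C
Meets 107 C spec: Yes


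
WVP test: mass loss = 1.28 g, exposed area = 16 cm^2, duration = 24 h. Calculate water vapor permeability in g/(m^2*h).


33.33 g/(m^2*h)


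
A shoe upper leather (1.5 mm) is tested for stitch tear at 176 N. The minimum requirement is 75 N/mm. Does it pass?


STS = 117.3 N/mm
Passes: Yes

STS = 176 / 1.5 = 117.3 N/mm
Minimum required: 75 N/mm
Passes: Yes


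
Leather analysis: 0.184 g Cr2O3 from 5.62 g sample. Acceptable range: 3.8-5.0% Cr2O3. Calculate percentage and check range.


Cr2O3% = 0.184 / 5.62 x 100 = 3.27%
Acceptable range: 3.8 to 5.0%
Within range: No


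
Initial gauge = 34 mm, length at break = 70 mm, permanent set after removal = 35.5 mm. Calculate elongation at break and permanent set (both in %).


Elongation at break = (70 - 34) / 34 x 100 = 105.9%
Permanent set = (35.5 - 34) / 34 x 100 = 4.4%


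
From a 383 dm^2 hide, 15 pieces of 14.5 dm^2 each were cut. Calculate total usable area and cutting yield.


Total usable = 15 x 14.5 = 217.5 dm^2
Yield = 217.5 / 383 x 100 = 56.8%


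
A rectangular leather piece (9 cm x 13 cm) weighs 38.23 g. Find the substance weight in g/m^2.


Area = 9 x 13 = 117 cm^2
SW = 38.23 / 117 x 10000 = 3267.5 g/m^2


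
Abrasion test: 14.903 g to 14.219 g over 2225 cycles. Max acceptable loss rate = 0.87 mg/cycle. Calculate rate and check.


Rate = 0.307 mg/cycle
Passes: Yes


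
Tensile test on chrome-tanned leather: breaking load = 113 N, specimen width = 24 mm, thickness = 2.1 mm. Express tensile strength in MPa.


Cross-section = 24 x 2.1 = 50.4 mm^2
TS = 113 / 50.4 = 2.24 MPa
(1 N/mm^2 = 1 MPa)


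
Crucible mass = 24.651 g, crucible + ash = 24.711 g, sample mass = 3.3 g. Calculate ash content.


Ash mass = 24.711 - 24.651 = 0.060 g
Ash% = 0.060 / 3.3 x 100 = 1.82%


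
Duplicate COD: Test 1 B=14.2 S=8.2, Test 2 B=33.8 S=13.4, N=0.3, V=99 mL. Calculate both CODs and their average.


COD1 = 145.5 mg/L
COD2 = 494.5 mg/L
Average = 320.0 mg/L


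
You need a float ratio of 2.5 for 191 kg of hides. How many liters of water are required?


Water = hide weight x target ratio
Water = 191 x 2.5 = 477.5 L


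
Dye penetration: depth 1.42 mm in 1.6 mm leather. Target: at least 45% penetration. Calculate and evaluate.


Penetration = 1.42 / 1.6 x 100 = 88.8%
Target: 45%
Meets target: Yes


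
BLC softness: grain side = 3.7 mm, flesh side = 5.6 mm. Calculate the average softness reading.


Average = (3.7 + 5.6) / 2
Average = 4.65 mm


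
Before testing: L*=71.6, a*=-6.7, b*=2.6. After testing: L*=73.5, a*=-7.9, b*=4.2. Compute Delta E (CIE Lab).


dL = 73.5 - 71.6 = 1.9
da = -7.9 - (-6.7) = -1.2
db = 4.2 - 2.6 = 1.6
dE = sqrt((1.9)^2 + (-1.2)^2 + (1.6)^2) = 2.76


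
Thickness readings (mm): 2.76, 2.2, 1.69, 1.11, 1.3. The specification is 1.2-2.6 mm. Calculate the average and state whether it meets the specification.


Sum = 9.06
Average = 9.06 / 5 = 1.81 mm
Specification range: 1.2 to 2.6 mm
Within spec: Yes


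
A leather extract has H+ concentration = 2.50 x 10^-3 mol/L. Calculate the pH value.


pH = 2.60

pH = -log10[H+]
pH = -log10(2.50 x 10^-3) = 2.60


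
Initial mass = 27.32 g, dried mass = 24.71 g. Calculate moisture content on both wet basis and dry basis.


Wet basis = 9.6%
Dry basis = 10.6%


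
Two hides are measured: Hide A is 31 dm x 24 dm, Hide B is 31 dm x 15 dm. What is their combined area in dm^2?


Hide A area = 31 x 24 = 744 dm^2
Hide B area = 31 x 15 = 465 dm^2
Total = 744 + 465 = 1209 dm^2


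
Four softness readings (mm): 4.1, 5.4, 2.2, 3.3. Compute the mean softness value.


3.75 mm


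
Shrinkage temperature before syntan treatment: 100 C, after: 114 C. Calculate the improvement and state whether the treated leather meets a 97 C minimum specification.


Improvement = 114 - 100 = 14 C
Spec check: 114 C >= 97 C? Yes


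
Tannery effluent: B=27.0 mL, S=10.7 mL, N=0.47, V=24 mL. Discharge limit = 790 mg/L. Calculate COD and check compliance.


COD = 2553.7 mg/L
Compliant: No

COD = (27.0 - 10.7) x 0.47 x 8000 / 24 = 2553.7 mg/L
Limit: 790 mg/L
Compliant: No


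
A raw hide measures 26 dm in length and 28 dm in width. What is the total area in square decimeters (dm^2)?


Area = length x width
Area = 26 x 28 = 728 dm^2


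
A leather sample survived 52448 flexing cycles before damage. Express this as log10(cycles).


log10(52448) = 4.72


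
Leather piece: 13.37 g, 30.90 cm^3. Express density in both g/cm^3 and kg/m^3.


Density = 13.37 / 30.90 = 0.433 g/cm^3
Convert: 0.433 x 1000 = 433 kg/m^3


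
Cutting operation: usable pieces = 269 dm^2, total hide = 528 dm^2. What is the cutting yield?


50.9%

Yield = usable / total x 100
Yield = 269 / 528 x 100 = 50.9%


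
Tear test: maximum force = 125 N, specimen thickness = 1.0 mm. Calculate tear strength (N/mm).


125.0 N/mm


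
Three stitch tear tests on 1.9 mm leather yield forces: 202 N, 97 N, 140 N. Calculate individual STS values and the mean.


STS1 = 202 / 1.9 = 106.3 N/mm
STS2 = 97 / 1.9 = 51.1 N/mm
STS3 = 140 / 1.9 = 73.7 N/mm
Mean = (106.3 + 51.1 + 73.7) / 3 = 77.0 N/mm


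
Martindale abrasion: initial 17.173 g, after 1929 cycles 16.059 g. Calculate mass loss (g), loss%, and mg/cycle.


Loss = 17.173 - 16.059 = 1.114 g
Loss% = 1.114 / 17.173 x 100 = 6.49%
Rate = 1.114 / 1929 x 1000 = 0.578 mg/cycle


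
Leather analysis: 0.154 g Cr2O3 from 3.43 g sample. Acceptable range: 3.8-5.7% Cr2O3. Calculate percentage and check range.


Cr2O3 = 4.49%
Within range: Yes

Cr2O3% = 0.154 / 3.43 x 100 = 4.49%
Acceptable range: 3.8 to 5.7%
Within range: Yes


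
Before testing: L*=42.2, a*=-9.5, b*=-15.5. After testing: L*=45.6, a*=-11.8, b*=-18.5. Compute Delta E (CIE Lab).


Delta E = 5.08

dL = 45.6 - 42.2 = 3.4
da = -11.8 - (-9.5) = -2.3
db = -18.5 - (-15.5) = -3.0
dE = sqrt((3.4)^2 + (-2.3)^2 + (-3.0)^2) = 5.08


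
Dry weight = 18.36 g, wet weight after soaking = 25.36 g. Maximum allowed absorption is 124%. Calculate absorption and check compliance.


Absorption = 38.1%
Compliant: Yes

WA = (25.36 - 18.36) / 18.36 x 100 = 38.1%
Maximum allowed: 124%
Compliant: Yes


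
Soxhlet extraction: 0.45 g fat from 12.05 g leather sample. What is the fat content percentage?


3.7%

Fat content = 0.45 / 12.05 x 100
Fat = 3.7%


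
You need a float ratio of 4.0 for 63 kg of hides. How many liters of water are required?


252.0 L


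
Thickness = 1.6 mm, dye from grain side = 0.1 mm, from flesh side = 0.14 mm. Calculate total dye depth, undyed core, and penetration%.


Total dyed = 0.24 mm
Undyed core = 1.36 mm
Penetration = 15.0%

Total dyed = 0.1 + 0.14 = 0.24 mm
Undyed core = 1.6 - 0.24 = 1.36 mm
Penetration = 0.24 / 1.6 x 100 = 15.0%


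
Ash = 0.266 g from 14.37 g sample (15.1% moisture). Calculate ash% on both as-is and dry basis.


As-is ash% = 0.266 / 14.37 x 100 = 1.85%
Dry mass = 14.37 x (100 - 15.1) / 100 = 12.20013 g
Dry-basis ash% = 0.266 / 12.20013 x 100 = 2.18%


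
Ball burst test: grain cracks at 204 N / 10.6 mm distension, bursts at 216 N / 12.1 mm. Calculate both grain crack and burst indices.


Crack index = 19.2 N/mm
Burst index = 17.9 N/mm

Crack index = 204 / 10.6 = 19.2 N/mm
Burst index = 216 / 12.1 = 17.9 N/mm


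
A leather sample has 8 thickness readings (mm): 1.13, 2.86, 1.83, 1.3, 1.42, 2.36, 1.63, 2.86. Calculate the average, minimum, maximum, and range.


Sum = 15.39
Average = 15.39 / 8 = 1.92 mm
Minimum = 1.13 mm
Maximum = 2.86 mm
Range = 2.86 - 1.13 = 1.73 mm


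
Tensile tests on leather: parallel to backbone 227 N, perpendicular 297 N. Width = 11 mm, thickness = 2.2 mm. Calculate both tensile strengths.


Area = 11 x 2.2 = 24.2 mm^2
TS (parallel) = 227 / 24.2 = 9.38 N/mm^2
TS (perpendicular) = 297 / 24.2 = 12.27 N/mm^2


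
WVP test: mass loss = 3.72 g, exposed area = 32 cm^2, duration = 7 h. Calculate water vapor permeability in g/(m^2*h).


WVP = mass_loss / (area x time) x 10000
WVP = 3.72 / (32 x 7) x 10000
WVP = 3.72 / 224 x 10000 = 166.07 g/(m^2*h)


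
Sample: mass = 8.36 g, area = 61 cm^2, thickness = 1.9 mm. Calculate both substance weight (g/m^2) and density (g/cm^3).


SW = 8.36 / 61 x 10000 = 1370.5 g/m^2
Volume = 61 x 1.9 / 10 = 11.59 cm^3
Density = 8.36 / 11.59 = 0.721 g/cm^3


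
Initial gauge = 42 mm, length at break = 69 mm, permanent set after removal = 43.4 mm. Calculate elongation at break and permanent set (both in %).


Elongation at break = 64.3%
Permanent set = 3.3%
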